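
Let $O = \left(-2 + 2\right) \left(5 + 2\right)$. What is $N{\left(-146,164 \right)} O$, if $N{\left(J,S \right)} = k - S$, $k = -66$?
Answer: $0$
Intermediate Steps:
$O = 0$ ($O = 0 \cdot 7 = 0$)
$N{\left(J,S \right)} = -66 - S$
$N{\left(-146,164 \right)} O = \left(-66 - 164\right) 0 = \left(-230\right) 0 = 0$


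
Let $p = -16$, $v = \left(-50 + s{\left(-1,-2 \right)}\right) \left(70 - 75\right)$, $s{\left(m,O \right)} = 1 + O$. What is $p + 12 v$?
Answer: $3044$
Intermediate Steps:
$v = 255$ ($v = \left(-50 + \left(1 - 2\right)\right) \left(70 - 75\right) = \left(-50 - 1\right) \left(-5\right) = \left(-51\right) \left(-5\right) = 255$)
$p + 12 v = -16 + 12 \cdot 255 = -16 + 3060 = 3044$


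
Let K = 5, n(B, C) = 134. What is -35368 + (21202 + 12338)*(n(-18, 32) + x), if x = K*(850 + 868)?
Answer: 292567592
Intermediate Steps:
x = 8590 (x = 5*(850 + 868) = 5*1718 = 8590)
-35368 + (21202 + 12338)*(n(-18, 32) + x) = -35368 + (21202 + 12338)*(134 + 8590) = -35368 + 33540*8724 = -35368 + 292602960 = 292567592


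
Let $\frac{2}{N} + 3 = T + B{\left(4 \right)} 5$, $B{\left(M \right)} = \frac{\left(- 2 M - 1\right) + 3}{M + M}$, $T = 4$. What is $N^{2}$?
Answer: $\frac{64}{121} \approx 0.52893$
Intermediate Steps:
$B{\left(M \right)} = \frac{2 - 2 M}{2 M}$ ($B{\left(M \right)} = \frac{\left(-1 - 2 M\right) + 3}{2 M} = \left(2 - 2 M\right) \frac{1}{2 M} = \frac{2 - 2 M}{2 M}$)
$N = - \frac{8}{11}$ ($N = \frac{2}{-3 + \left(4 + \frac{1 - 4}{4} \cdot 5\right)} = \frac{2}{-3 + \left(4 + \frac{1}{4} \left(-3\right) 5\right)} = \frac{2}{-3 + \left(4 - \frac{15}{4}\right)} = \frac{2}{-3 + \frac{1}{4}} = \frac{2}{- \frac{11}{4}} = 2 \left(- \frac{4}{11}\right) = - \frac{8}{11} \approx -0.72727$)
$N^{2} = \left(- \frac{8}{11}\right)^{2} = \frac{64}{121}$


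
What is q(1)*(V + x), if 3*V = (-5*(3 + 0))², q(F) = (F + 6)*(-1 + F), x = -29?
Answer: 0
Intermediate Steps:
q(F) = (-1 + F)*(6 + F) (q(F) = (6 + F)*(-1 + F) = (-1 + F)*(6 + F))
V = 75 (V = (-5*(3 + 0))²/3 = (-5*3)²/3 = (⅓)*(-15)² = (⅓)*225 = 75)
q(1)*(V + x) = (-6 + 1² + 5*1)*(75 - 29) = (-6 + 1 + 5)*46 = 0*46 = 0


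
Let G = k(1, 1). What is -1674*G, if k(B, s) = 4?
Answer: -6696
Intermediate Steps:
G = 4
-1674*G = -1674*4 = -6696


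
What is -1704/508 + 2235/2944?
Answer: -970299/373888 ≈ -2.5952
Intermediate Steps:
-1704/508 + 2235/2944 = -1704*1/508 + 2235*(1/2944) = -426/127 + 2235/2944 = -970299/373888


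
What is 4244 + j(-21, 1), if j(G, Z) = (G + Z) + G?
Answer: 4203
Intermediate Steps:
j(G, Z) = Z + 2*G
4244 + j(-21, 1) = 4244 + (1 + 2*(-21)) = 4244 + (1 - 42) = 4244 - 41 = 4203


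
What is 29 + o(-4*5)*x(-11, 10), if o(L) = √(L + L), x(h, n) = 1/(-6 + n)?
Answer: 29 + I*√10/2 ≈ 29.0 + 1.5811*I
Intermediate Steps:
o(L) = √2*√L (o(L) = √(2*L) = √2*√L)
29 + o(-4*5)*x(-11, 10) = 29 + (√2*√(-4*5))/(-6 + 10) = 29 + (√2*√(-20))/4 = 29 + (√2*(2*I*√5))*(¼) = 29 + (2*I*√10)*(¼) = 29 + I*√10/2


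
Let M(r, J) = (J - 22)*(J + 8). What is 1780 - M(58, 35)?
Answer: 1221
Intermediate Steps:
M(r, J) = (-22 + J)*(8 + J)
1780 - M(58, 35) = 1780 - (-176 + 35² - 14*35) = 1780 - (-176 + 1225 - 490) = 1780 - 1*559 = 1780 - 559 = 1221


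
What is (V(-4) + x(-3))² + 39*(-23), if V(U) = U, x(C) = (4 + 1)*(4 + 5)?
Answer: 784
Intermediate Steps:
x(C) = 45 (x(C) = 5*9 = 45)
(V(-4) + x(-3))² + 39*(-23) = (-4 + 45)² + 39*(-23) = 41² - 897 = 1681 - 897 = 784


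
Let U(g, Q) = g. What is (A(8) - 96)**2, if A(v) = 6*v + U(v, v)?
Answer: 1600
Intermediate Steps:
A(v) = 7*v (A(v) = 6*v + v = 7*v)
(A(8) - 96)**2 = (7*8 - 96)**2 = (56 - 96)**2 = (-40)**2 = 1600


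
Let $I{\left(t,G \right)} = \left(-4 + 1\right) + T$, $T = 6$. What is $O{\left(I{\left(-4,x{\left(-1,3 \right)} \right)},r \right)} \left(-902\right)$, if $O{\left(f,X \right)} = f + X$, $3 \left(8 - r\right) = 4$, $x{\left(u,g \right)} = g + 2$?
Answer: $- \frac{26158}{3} \approx -8719.3$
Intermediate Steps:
$x{\left(u,g \right)} = 2 + g$
$I{\left(t,G \right)} = 3$ ($I{\left(t,G \right)} = \left(-4 + 1\right) + 6 = -3 + 6 = 3$)
$r = \frac{20}{3}$ ($r = 8 - \frac{4}{3} = \frac{20}{3} \approx 6.6667$)
$O{\left(f,X \right)} = X + f$
$O{\left(I{\left(-4,x{\left(-1,3 \right)} \right)},r \right)} \left(-902\right) = \left(\frac{20}{3} + 3\right) \left(-902\right) = \frac{29}{3} \left(-902\right) = - \frac{26158}{3}$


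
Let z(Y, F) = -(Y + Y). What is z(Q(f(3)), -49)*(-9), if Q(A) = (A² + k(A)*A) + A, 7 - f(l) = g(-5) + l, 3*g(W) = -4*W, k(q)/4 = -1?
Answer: 272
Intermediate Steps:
k(q) = -4 (k(q) = 4*(-1) = -4)
g(W) = -4*W/3 (g(W) = (-4*W)/3 = -4*W/3)
f(l) = ⅓ - l (f(l) = 7 - (-4/3*(-5) + l) = 7 - (20/3 + l) = 7 + (-20/3 - l) = ⅓ - l)
Q(A) = A² - 3*A (Q(A) = (A² - 4*A) + A = A² - 3*A)
z(Y, F) = -2*Y
z(Q(f(3)), -49)*(-9) = -2*(⅓ - 1*3)*(-3 + (⅓ - 1*3))*(-9) = -2*(⅓ - 3)*(-3 + (⅓ - 3))*(-9) = -(-16)*(-3 - 8/3)/3*(-9) = -(-16)*(-17)/(3*3)*(-9) = -2*136/9*(-9) = -272/9*(-9) = 272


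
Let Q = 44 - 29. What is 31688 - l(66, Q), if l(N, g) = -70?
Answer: 31758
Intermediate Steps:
Q = 15
31688 - l(66, Q) = 31688 - 1*(-70) = 31688 + 70 = 31758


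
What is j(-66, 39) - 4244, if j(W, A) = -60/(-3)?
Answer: -4224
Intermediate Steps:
j(W, A) = 20 (j(W, A) = -60*(-1/3) = 20)
j(-66, 39) - 4244 = 20 - 4244 = -4224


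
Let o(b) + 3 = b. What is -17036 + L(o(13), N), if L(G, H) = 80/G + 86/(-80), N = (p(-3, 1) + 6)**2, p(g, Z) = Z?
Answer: -681163/40 ≈ -17029.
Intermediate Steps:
o(b) = -3 + b
N = 49 (N = (1 + 6)**2 = 7**2 = 49)
L(G, H) = -43/40 + 80/G (L(G, H) = 80/G + 86*(-1/80) = 80/G - 43/40 = -43/40 + 80/G)
-17036 + L(o(13), N) = -17036 + (-43/40 + 80/(-3 + 13)) = -17036 + (-43/40 + 80/10) = -17036 + (-43/40 + 80*(1/10)) = -17036 + (-43/40 + 8) = -17036 + 277/40 = -681163/40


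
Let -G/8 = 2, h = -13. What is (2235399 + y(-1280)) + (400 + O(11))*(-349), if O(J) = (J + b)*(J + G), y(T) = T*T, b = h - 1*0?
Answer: 3730709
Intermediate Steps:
G = -16 (G = -8*2 = -16)
b = -13 (b = -13 - 1*0 = -13 + 0 = -13)
y(T) = T²
O(J) = (-16 + J)*(-13 + J) (O(J) = (J - 13)*(J - 16) = (-13 + J)*(-16 + J) = (-16 + J)*(-13 + J))
(2235399 + y(-1280)) + (400 + O(11))*(-349) = (2235399 + (-1280)²) + (400 + (208 + 11² - 29*11))*(-349) = (2235399 + 1638400) + (400 + (208 + 121 - 319))*(-349) = 3873799 + (400 + 10)*(-349) = 3873799 + 410*(-349) = 3873799 - 143090 = 3730709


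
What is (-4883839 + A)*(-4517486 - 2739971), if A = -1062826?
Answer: 43157665530905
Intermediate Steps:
(-4883839 + A)*(-4517486 - 2739971) = (-4883839 - 1062826)*(-4517486 - 2739971) = -5946665*(-7257457) = 43157665530905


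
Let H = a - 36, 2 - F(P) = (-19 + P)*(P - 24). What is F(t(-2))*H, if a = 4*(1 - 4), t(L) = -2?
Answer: 26112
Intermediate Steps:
F(P) = 2 - (-24 + P)*(-19 + P) (F(P) = 2 - (-19 + P)*(P - 24) = 2 - (-19 + P)*(-24 + P) = 2 - (-24 + P)*(-19 + P))
a = -12 (a = 4*(-3) = -12)
H = -48 (H = -12 - 36 = -48)
F(t(-2))*H = (-454 - 1*(-2)**2 + 43*(-2))*(-48) = (-454 - 1*4 - 86)*(-48) = (-454 - 4 - 86)*(-48) = -544*(-48) = 26112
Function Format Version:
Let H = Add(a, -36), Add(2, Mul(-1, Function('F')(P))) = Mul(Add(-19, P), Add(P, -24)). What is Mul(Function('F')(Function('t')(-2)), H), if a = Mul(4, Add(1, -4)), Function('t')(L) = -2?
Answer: 26112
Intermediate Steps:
Function('F')(P) = Add(2, Mul(-1, Add(-24, P), Add(-19, P))) (Function('F')(P) = Add(2, Mul(-1, Mul(Add(-19, P), Add(P, -24)))) = Add(2, Mul(-1, Mul(Add(-19, P), Add(-24, P)))) = Add(2, Mul(-1, Mul(Add(-24, P), Add(-19, P)))) = Add(2, Mul(-1, Add(-24, P), Add(-19, P))))
a = -12 (a = Mul(4, -3) = -12)
H = -48 (H = Add(-12, -36) = -48)
Mul(Function('F')(Function('t')(-2)), H) = Mul(Add(-454, Mul(-1, Pow(-2, 2)), Mul(43, -2)), -48) = Mul(Add(-454, Mul(-1, 4), -86), -48) = Mul(Add(-454, -4, -86), -48) = Mul(-544, -48) = 26112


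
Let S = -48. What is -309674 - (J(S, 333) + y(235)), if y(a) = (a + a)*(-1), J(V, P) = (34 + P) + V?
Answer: -309523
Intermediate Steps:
J(V, P) = 34 + P + V
y(a) = -2*a (y(a) = (2*a)*(-1) = -2*a)
-309674 - (J(S, 333) + y(235)) = -309674 - ((34 + 333 - 48) - 2*235) = -309674 - (319 - 470) = -309674 - 1*(-151) = -309674 + 151 = -309523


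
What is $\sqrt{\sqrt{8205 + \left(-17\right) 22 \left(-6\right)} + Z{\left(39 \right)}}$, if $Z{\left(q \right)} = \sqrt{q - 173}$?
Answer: $\sqrt{9 \sqrt{129} + i \sqrt{134}} \approx 10.127 + 0.57156 i$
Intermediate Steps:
$Z{\left(q \right)} = \sqrt{-173 + q}$
$\sqrt{\sqrt{8205 + \left(-17\right) 22 \left(-6\right)} + Z{\left(39 \right)}} = \sqrt{\sqrt{8205 + \left(-17\right) 22 \left(-6\right)} + \sqrt{-173 + 39}} = \sqrt{\sqrt{8205 - -2244} + \sqrt{-134}} = \sqrt{\sqrt{8205 + 2244} + i \sqrt{134}} = \sqrt{\sqrt{10449} + i \sqrt{134}} = \sqrt{9 \sqrt{129} + i \sqrt{134}}$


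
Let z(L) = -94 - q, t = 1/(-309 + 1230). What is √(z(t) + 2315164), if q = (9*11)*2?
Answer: 6*√64302 ≈ 1521.5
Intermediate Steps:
q = 198 (q = 99*2 = 198)
t = 1/921 ≈ 0.0010858
z(L) = -292 (z(L) = -94 - 1*198 = -94 - 198 = -292)
√(z(t) + 2315164) = √(-292 + 2315164) = √2314872 = 6*√64302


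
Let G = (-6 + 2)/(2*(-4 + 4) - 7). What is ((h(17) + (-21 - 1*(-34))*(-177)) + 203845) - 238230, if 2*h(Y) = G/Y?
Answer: -4365632/119 ≈ -36686.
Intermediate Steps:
G = 4/7 (G = -4/(2*0 - 7) = -4/(0 - 7) = -4/(-7) = -4*(-⅐) = 4/7 ≈ 0.57143)
h(Y) = 2/(7*Y) (h(Y) = (4/(7*Y))/2 = 2/(7*Y))
((h(17) + (-21 - 1*(-34))*(-177)) + 203845) - 238230 = (((2/7)/17 + (-21 - 1*(-34))*(-177)) + 203845) - 238230 = (((2/7)*(1/17) + (-21 + 34)*(-177)) + 203845) - 238230 = ((2/119 + 13*(-177)) + 203845) - 238230 = ((2/119 - 2301) + 203845) - 238230 = (-273817/119 + 203845) - 238230 = 23983738/119 - 238230 = -4365632/119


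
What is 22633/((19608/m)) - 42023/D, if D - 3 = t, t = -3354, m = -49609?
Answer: -21998131453/384248 ≈ -57250.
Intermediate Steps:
D = -3351 (D = 3 - 3354 = -3351)
22633/((19608/m)) - 42023/D = 22633/((19608/(-49609))) - 42023/(-3351) = 22633/((19608*(-1/49609))) - 42023*(-1/3351) = 22633/(-1032/2611) + 42023/3351 = 22633*(-2611/1032) + 42023/3351 = -59094763/1032 + 42023/3351 = -21998131453/384248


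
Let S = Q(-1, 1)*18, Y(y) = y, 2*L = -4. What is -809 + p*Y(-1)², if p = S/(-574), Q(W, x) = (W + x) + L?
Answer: -232165/287 ≈ -808.94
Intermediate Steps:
L = -2 (L = (½)*(-4) = -2)
Q(W, x) = -2 + W + x (Q(W, x) = (W + x) - 2 = -2 + W + x)
S = -36 (S = (-2 - 1 + 1)*18 = -2*18 = -36)
p = 18/287 (p = -36/(-574) = -36*(-1/574) = 18/287 ≈ 0.062718)
-809 + p*Y(-1)² = -809 + (18/287)*(-1)² = -809 + (18/287)*1 = -809 + 18/287 = -232165/287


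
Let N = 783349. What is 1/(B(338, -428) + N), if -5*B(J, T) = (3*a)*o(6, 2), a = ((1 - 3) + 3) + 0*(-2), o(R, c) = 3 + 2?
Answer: 1/783346 ≈ 1.2766e-6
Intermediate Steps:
o(R, c) = 5
a = 1 (a = (-2 + 3) + 0 = 1 + 0 = 1)
B(J, T) = -3 (B(J, T) = -3*1*5/5 = -3*5/5 = -⅕*15 = -3)
1/(B(338, -428) + N) = 1/(-3 + 783349) = 1/783346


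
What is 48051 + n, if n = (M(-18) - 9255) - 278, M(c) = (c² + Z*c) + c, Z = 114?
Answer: 36772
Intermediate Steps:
M(c) = c² + 115*c (M(c) = (c² + 114*c) + c = c² + 115*c)
n = -11279 (n = (-18*(115 - 18) - 9255) - 278 = (-18*97 - 9255) - 278 = (-1746 - 9255) - 278 = -11001 - 278 = -11279)
48051 + n = 48051 - 11279 = 36772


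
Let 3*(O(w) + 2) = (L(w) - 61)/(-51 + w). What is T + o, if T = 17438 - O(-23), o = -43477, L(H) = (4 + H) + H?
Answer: -5780317/222 ≈ -26037.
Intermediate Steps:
L(H) = 4 + 2*H
O(w) = -2 + (-57 + 2*w)/(3*(-51 + w)) (O(w) = -2 + (((4 + 2*w) - 61)/(-51 + w))/3 = -2 + ((-57 + 2*w)/(-51 + w))/3 = -2 + (-57 + 2*w)/(3*(-51 + w)))
T = 3871577/222 (T = 17438 - (249 - 4*(-23))/(3*(-51 - 23)) = 17438 - (249 + 92)/(3*(-74)) = 17438 - (-1)*341/(3*74) = 17438 - 1*(-341/222) = 17438 + 341/222 = 3871577/222 ≈ 17440.)
T + o = 3871577/222 - 43477 = -5780317/222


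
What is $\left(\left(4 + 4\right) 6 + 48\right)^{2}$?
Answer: $9216$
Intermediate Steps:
$\left(\left(4 + 4\right) 6 + 48\right)^{2} = \left(8 \cdot 6 + 48\right)^{2} = \left(48 + 48\right)^{2} = 96^{2} = 9216$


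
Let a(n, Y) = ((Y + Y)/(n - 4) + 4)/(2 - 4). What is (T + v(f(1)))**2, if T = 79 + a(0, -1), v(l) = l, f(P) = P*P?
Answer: 96721/16 ≈ 6045.1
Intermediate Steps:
f(P) = P**2
a(n, Y) = -2 - Y/(-4 + n) (a(n, Y) = ((2*Y)/(-4 + n) + 4)/(-2) = (2*Y/(-4 + n) + 4)*(-1/2) = (4 + 2*Y/(-4 + n))*(-1/2) = -2 - Y/(-4 + n))
T = 307/4 (T = 79 + (8 - 1*(-1) - 2*0)/(-4 + 0) = 79 + (8 + 1 + 0)/(-4) = 79 - 1/4*9 = 79 - 9/4 = 307/4 ≈ 76.750)
(T + v(f(1)))**2 = (307/4 + 1**2)**2 = (307/4 + 1)**2 = (311/4)**2 = 96721/16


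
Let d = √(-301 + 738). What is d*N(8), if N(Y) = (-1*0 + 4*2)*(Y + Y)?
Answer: 128*√437 ≈ 2675.8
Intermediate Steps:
d = √437 ≈ 20.905
N(Y) = 16*Y (N(Y) = (0 + 8)*(2*Y) = 8*(2*Y) = 16*Y)
d*N(8) = √437*(16*8) = √437*128 = 128*√437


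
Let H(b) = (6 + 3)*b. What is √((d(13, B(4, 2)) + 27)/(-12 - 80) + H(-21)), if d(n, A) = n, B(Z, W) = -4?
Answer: I*√100211/23 ≈ 13.764*I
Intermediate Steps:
H(b) = 9*b
√((d(13, B(4, 2)) + 27)/(-12 - 80) + H(-21)) = √((13 + 27)/(-12 - 80) + 9*(-21)) = √(40/(-92) - 189) = √(40*(-1/92) - 189) = √(-10/23 - 189) = √(-4357/23) = I*√100211/23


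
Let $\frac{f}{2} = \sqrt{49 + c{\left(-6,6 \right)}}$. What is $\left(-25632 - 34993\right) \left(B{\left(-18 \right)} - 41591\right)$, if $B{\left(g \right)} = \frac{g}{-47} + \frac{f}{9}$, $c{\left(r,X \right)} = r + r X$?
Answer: $\frac{118507264375}{47} - \frac{121250 \sqrt{7}}{9} \approx 2.5214 \cdot 10^{9}$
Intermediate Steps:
$c{\left(r,X \right)} = r + X r$
$f = 2 \sqrt{7}$ ($f = 2 \sqrt{49 - 6 \left(1 + 6\right)} = 2 \sqrt{49 - 42} = 2 \sqrt{7} \approx 5.2915$)
$B{\left(g \right)} = - \frac{g}{47} + \frac{2 \sqrt{7}}{9}$ ($B{\left(g \right)} = \frac{g}{-47} + \frac{2 \sqrt{7}}{9} = g \left(- \frac{1}{47}\right) + 2 \sqrt{7} \cdot \frac{1}{9} = - \frac{g}{47} + \frac{2 \sqrt{7}}{9}$)
$\left(-25632 - 34993\right) \left(B{\left(-18 \right)} - 41591\right) = \left(-25632 - 34993\right) \left(\left(\left(- \frac{1}{47}\right) \left(-18\right) + \frac{2 \sqrt{7}}{9}\right) - 41591\right) = - 60625 \left(\left(\frac{18}{47} + \frac{2 \sqrt{7}}{9}\right) - 41591\right) = - 60625 \left(- \frac{1954759}{47} + \frac{2 \sqrt{7}}{9}\right) = \frac{118507264375}{47} - \frac{121250 \sqrt{7}}{9}$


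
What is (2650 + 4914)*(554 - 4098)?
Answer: -26806816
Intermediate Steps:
(2650 + 4914)*(554 - 4098) = 7564*(-3544) = -26806816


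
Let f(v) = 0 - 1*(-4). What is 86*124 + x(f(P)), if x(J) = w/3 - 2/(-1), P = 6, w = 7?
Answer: 32005/3 ≈ 10668.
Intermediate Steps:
f(v) = 4 (f(v) = 0 + 4 = 4)
x(J) = 13/3 (x(J) = 7/3 - 2/(-1) = 7*(⅓) - 2*(-1) = 7/3 + 2 = 13/3)
86*124 + x(f(P)) = 86*124 + 13/3 = 10664 + 13/3 = 32005/3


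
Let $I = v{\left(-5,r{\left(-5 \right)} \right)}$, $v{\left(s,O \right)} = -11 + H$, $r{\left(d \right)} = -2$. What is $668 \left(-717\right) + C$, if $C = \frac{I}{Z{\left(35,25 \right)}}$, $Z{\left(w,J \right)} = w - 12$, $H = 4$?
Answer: $- \frac{11015995}{23} \approx -4.7896 \cdot 10^{5}$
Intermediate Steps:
$Z{\left(w,J \right)} = -12 + w$
$v{\left(s,O \right)} = -7$ ($v{\left(s,O \right)} = -11 + 4 = -7$)
$I = -7$
$C = - \frac{7}{23}$ ($C = - \frac{7}{-12 + 35} = - \frac{7}{23} \approx -0.30435$)
$668 \left(-717\right) + C = 668 \left(-717\right) - \frac{7}{23} = -478956 - \frac{7}{23} = - \frac{11015995}{23}$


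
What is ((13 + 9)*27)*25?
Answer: 14850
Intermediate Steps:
((13 + 9)*27)*25 = (22*27)*25 = 594*25 = 14850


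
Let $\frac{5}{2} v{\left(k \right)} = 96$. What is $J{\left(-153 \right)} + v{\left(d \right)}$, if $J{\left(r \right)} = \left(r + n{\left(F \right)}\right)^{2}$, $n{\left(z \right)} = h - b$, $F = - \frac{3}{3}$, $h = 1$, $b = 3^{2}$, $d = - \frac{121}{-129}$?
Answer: $\frac{129797}{5} \approx 25959.0$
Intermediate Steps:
$d = \frac{121}{129}$ ($d = \left(-121\right) \left(- \frac{1}{129}\right) = \frac{121}{129} \approx 0.93798$)
$v{\left(k \right)} = \frac{192}{5}$ ($v{\left(k \right)} = \frac{2}{5} \cdot 96 = \frac{192}{5}$)
$b = 9$
$F = -1$ ($F = \left(-3\right) \frac{1}{3} = -1$)
$n{\left(z \right)} = -8$ ($n{\left(z \right)} = 1 - 9 = -8$)
$J{\left(r \right)} = \left(-8 + r\right)^{2}$ ($J{\left(r \right)} = \left(r - 8\right)^{2} = \left(-8 + r\right)^{2}$)
$J{\left(-153 \right)} + v{\left(d \right)} = \left(-8 - 153\right)^{2} + \frac{192}{5} = \left(-161\right)^{2} + \frac{192}{5} = 25921 + \frac{192}{5} = \frac{129797}{5}$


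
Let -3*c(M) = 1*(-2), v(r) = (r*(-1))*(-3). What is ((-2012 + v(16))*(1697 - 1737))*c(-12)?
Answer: 157120/3 ≈ 52373.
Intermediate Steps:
v(r) = 3*r (v(r) = -r*(-3) = 3*r)
c(M) = 2/3 (c(M) = -(-2)/3 = -1/3*(-2) = 2/3)
((-2012 + v(16))*(1697 - 1737))*c(-12) = ((-2012 + 3*16)*(1697 - 1737))*(2/3) = ((-2012 + 48)*(-40))*(2/3) = -1964*(-40)*(2/3) = 78560*(2/3) = 157120/3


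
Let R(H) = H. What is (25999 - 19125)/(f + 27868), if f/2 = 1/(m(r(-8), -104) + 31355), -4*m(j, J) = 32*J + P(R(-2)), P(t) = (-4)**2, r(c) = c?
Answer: 110612971/448437923 ≈ 0.24666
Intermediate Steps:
P(t) = 16
m(j, J) = -4 - 8*J (m(j, J) = -(32*J + 16)/4 = -(16 + 32*J)/4 = -4 - 8*J)
f = 2/32183 (f = 2/((-4 - 8*(-104)) + 31355) = 2/((-4 + 832) + 31355) = 2/(828 + 31355) = 2/32183 ≈ 6.2145e-5)
(25999 - 19125)/(f + 27868) = (25999 - 19125)/(2/32183 + 27868) = 6874/(896875846/32183) = 6874*(32183/896875846) = 110612971/448437923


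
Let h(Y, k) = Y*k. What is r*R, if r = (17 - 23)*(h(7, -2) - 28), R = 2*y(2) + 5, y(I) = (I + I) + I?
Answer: 4284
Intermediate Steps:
y(I) = 3*I (y(I) = 2*I + I = 3*I)
R = 17 (R = 2*(3*2) + 5 = 2*6 + 5 = 12 + 5 = 17)
r = 252 (r = (17 - 23)*(7*(-2) - 28) = -6*(-14 - 28) = -6*(-42) = 252)
r*R = 252*17 = 4284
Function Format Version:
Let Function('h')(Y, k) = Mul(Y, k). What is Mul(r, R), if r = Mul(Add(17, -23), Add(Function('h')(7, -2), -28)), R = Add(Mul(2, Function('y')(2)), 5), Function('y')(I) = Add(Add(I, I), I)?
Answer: 4284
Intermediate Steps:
Function('y')(I) = Mul(3, I) (Function('y')(I) = Add(Mul(2, I), I) = Mul(3, I))
R = 17 (R = Add(Mul(2, Mul(3, 2)), 5) = Add(Mul(2, 6), 5) = Add(12, 5) = 17)
r = 252 (r = Mul(Add(17, -23), Add(Mul(7, -2), -28)) = Mul(-6, Add(-14, -28)) = Mul(-6, -42) = 252)
Mul(r, R) = Mul(252, 17) = 4284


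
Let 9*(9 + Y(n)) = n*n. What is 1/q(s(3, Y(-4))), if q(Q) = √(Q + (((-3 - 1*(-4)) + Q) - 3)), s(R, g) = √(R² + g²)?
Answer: 3*√2/(2*√(-9 + √4954)) ≈ 0.27075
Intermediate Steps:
Y(n) = -9 + n²/9 (Y(n) = -9 + (n*n)/9 = -9 + n²/9)
q(Q) = √(-2 + 2*Q) (q(Q) = √(Q + (((-3 + 4) + Q) - 3)) = √(Q + ((1 + Q) - 3)) = √(Q + (-2 + Q)) = √(-2 + 2*Q))
1/q(s(3, Y(-4))) = 1/(√(-2 + 2*√(3² + (-9 + (⅑)*(-4)²)²))) = 1/(√(-2 + 2*√(9 + (-9 + (⅑)*16)²))) = 1/(√(-2 + 2*√(9 + (-9 + 16/9)²))) = 1/(√(-2 + 2*√(9 + (-65/9)²))) = 1/(√(-2 + 2*√(9 + 4225/81))) = 1/(√(-2 + 2*√(4954/81))) = 1/(√(-2 + 2*(√4954/9))) = 1/(√(-2 + 2*√4954/9)) = (-2 + 2*√4954/9)^(-½)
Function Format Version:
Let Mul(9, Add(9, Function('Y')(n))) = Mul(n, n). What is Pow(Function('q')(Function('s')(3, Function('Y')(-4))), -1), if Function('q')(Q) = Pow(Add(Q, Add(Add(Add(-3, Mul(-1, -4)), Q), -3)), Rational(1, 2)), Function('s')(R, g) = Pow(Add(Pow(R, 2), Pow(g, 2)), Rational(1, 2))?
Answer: Mul(Rational(3, 2), Pow(2, Rational(1, 2)), Pow(Add(-9, Pow(4954, Rational(1, 2))), Rational(-1, 2))) ≈ 0.27075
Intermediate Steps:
Function('Y')(n) = Add(-9, Mul(Rational(1, 9), Pow(n, 2))) (Function('Y')(n) = Add(-9, Mul(Rational(1, 9), Mul(n, n))) = Add(-9, Mul(Rational(1, 9), Pow(n, 2))))
Function('q')(Q) = Pow(Add(-2, Mul(2, Q)), Rational(1, 2)) (Function('q')(Q) = Pow(Add(Q, Add(Add(Add(-3, 4), Q), -3)), Rational(1, 2)) = Pow(Add(Q, Add(Add(1, Q), -3)), Rational(1, 2)) = Pow(Add(Q, Add(-2, Q)), Rational(1, 2)) = Pow(Add(-2, Mul(2, Q)), Rational(1, 2)))
Pow(Function('q')(Function('s')(3, Function('Y')(-4))), -1) = Pow(Pow(Add(-2, Mul(2, Pow(Add(Pow(3, 2), Pow(Add(-9, Mul(Rational(1, 9), Pow(-4, 2))), 2)), Rational(1, 2)))), Rational(1, 2)), -1) = Pow(Pow(Add(-2, Mul(2, Pow(Add(9, Pow(Add(-9, Mul(Rational(1, 9), 16)), 2)), Rational(1, 2)))), Rational(1, 2)), -1) = Pow(Pow(Add(-2, Mul(2, Pow(Add(9, Pow(Add(-9, Rational(16, 9)), 2)), Rational(1, 2)))), Rational(1, 2)), -1) = Pow(Pow(Add(-2, Mul(2, Pow(Add(9, Pow(Rational(-65, 9), 2)), Rational(1, 2)))), Rational(1, 2)), -1) = Pow(Pow(Add(-2, Mul(2, Pow(Add(9, Rational(4225, 81)), Rational(1, 2)))), Rational(1, 2)), -1) = Pow(Pow(Add(-2, Mul(2, Pow(Rational(4954, 81), Rational(1, 2)))), Rational(1, 2)), -1) = Pow(Pow(Add(-2, Mul(2, Mul(Rational(1, 9), Pow(4954, Rational(1, 2))))), Rational(1, 2)), -1) = Pow(Pow(Add(-2, Mul(Rational(2, 9), Pow(4954, Rational(1, 2)))), Rational(1, 2)), -1) = Pow(Add(-2, Mul(Rational(2, 9), Pow(4954, Rational(1, 2)))), Rational(-1, 2))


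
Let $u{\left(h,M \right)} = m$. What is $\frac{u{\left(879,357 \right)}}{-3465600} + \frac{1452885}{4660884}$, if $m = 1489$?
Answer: $\frac{46557205553}{149562588800} \approx 0.31129$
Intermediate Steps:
$u{\left(h,M \right)} = 1489$
$\frac{u{\left(879,357 \right)}}{-3465600} + \frac{1452885}{4660884} = \frac{1489}{-3465600} + \frac{1452885}{4660884} = 1489 \left(- \frac{1}{3465600}\right) + 1452885 \cdot \frac{1}{4660884} = - \frac{1489}{3465600} + \frac{484295}{1553628} = \frac{46557205553}{149562588800}$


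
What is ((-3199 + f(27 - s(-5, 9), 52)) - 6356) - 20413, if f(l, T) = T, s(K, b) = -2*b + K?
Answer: -29916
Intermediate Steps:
s(K, b) = K - 2*b
((-3199 + f(27 - s(-5, 9), 52)) - 6356) - 20413 = ((-3199 + 52) - 6356) - 20413 = (-3147 - 6356) - 20413 = -9503 - 20413 = -29916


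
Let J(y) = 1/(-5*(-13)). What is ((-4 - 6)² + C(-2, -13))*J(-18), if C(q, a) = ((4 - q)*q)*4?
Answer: ⅘ ≈ 0.80000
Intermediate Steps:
J(y) = 1/65
C(q, a) = 4*q*(4 - q) (C(q, a) = (q*(4 - q))*4 = 4*q*(4 - q))
((-4 - 6)² + C(-2, -13))*J(-18) = ((-4 - 6)² + 4*(-2)*(4 - 1*(-2)))*(1/65) = ((-10)² + 4*(-2)*(4 + 2))*(1/65) = (100 + 4*(-2)*6)*(1/65) = (100 - 48)*(1/65) = 52*(1/65) = ⅘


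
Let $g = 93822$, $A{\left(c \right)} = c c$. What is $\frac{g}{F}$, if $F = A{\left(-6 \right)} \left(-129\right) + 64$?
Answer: $- \frac{46911}{2290} \approx -20.485$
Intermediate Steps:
$A{\left(c \right)} = c^{2}$
$F = -4580$ ($F = \left(-6\right)^{2} \left(-129\right) + 64 = 36 \left(-129\right) + 64 = -4644 + 64 = -4580$)
$\frac{g}{F} = \frac{93822}{-4580} = 93822 \left(- \frac{1}{4580}\right) = - \frac{46911}{2290}$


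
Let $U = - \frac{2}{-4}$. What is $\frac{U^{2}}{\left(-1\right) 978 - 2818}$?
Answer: $- \frac{1}{15184} \approx -6.5859 \cdot 10^{-5}$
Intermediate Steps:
$U = \frac{1}{2}$ ($U = \left(-2\right) \left(- \frac{1}{4}\right) = \frac{1}{2} \approx 0.5$)
$\frac{U^{2}}{\left(-1\right) 978 - 2818} = \frac{1}{4 \left(\left(-1\right) 978 - 2818\right)} = \frac{1}{4 \left(-978 - 2818\right)} = \frac{1}{4 \left(-3796\right)} = \frac{1}{4} \left(- \frac{1}{3796}\right) = - \frac{1}{15184}$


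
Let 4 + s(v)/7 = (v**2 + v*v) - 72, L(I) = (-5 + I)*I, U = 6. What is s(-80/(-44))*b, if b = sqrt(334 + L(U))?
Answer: -117544*sqrt(85)/121 ≈ -8956.2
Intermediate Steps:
L(I) = I*(-5 + I)
s(v) = -532 + 14*v**2 (s(v) = -28 + 7*((v**2 + v*v) - 72) = -28 + 7*((v**2 + v**2) - 72) = -28 + 7*(2*v**2 - 72) = -28 + 7*(-72 + 2*v**2) = -28 + (-504 + 14*v**2) = -532 + 14*v**2)
b = 2*sqrt(85) (b = sqrt(334 + 6*(-5 + 6)) = sqrt(334 + 6*1) = sqrt(334 + 6) = sqrt(340) = 2*sqrt(85) ≈ 18.439)
s(-80/(-44))*b = (-532 + 14*(-80/(-44))**2)*(2*sqrt(85)) = (-532 + 14*(-80*(-1/44))**2)*(2*sqrt(85)) = (-532 + 14*(20/11)**2)*(2*sqrt(85)) = (-532 + 14*(400/121))*(2*sqrt(85)) = (-532 + 5600/121)*(2*sqrt(85)) = -117544*sqrt(85)/121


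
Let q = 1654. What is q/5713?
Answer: 1654/5713 ≈ 0.28952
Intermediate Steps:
q/5713 = 1654/5713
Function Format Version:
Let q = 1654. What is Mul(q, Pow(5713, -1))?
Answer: Rational(1654, 5713) ≈ 0.28952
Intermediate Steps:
Mul(q, Pow(5713, -1)) = Mul(1654, Pow(5713, -1)) = Mul(1654, Rational(1, 5713)) = Rational(1654, 5713)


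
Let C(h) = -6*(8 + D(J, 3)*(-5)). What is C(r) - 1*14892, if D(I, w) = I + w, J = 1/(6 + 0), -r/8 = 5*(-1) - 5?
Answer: -14845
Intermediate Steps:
r = 80 (r = -8*(5*(-1) - 5) = -8*(-5 - 5) = -8*(-10) = 80)
J = 1/6 ≈ 0.16667
C(h) = 47 (C(h) = -6*(8 + (1/6 + 3)*(-5)) = -6*(8 + (19/6)*(-5)) = -6*(8 - 95/6) = -6*(-47/6) = 47)
C(r) - 1*14892 = 47 - 1*14892 = 47 - 14892 = -14845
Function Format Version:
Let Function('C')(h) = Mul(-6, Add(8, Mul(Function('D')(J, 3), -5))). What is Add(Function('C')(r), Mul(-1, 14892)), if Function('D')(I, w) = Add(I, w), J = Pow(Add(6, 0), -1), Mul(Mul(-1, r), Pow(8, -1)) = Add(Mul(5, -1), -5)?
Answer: -14845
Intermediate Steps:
r = 80 (r = Mul(-8, Add(Mul(5, -1), -5)) = Mul(-8, Add(-5, -5)) = Mul(-8, -10) = 80)
J = Rational(1, 6) (J = Pow(6, -1) = Rational(1, 6) ≈ 0.16667)
Function('C')(h) = 47 (Function('C')(h) = Mul(-6, Add(8, Mul(Add(Rational(1, 6), 3), -5))) = Mul(-6, Add(8, Mul(Rational(19, 6), -5))) = Mul(-6, Add(8, Rational(-95, 6))) = Mul(-6, Rational(-47, 6)) = 47)
Add(Function('C')(r), Mul(-1, 14892)) = Add(47, Mul(-1, 14892)) = Add(47, -14892) = -14845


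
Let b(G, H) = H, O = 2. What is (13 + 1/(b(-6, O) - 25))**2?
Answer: 88804/529 ≈ 167.87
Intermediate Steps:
(13 + 1/(b(-6, O) - 25))**2 = (13 + 1/(2 - 25))**2 = (13 + 1/(-23))**2 = (13 - 1/23)**2 = (298/23)**2 = 88804/529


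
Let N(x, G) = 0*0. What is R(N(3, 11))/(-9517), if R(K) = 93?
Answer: -3/307 ≈ -0.0097720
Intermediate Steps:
N(x, G) = 0
R(N(3, 11))/(-9517) = 93/(-9517) = 93*(-1/9517) = -3/307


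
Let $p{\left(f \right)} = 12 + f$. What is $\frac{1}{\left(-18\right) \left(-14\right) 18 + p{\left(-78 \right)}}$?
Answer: $\frac{1}{4470} \approx 0.00022371$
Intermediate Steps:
$\frac{1}{\left(-18\right) \left(-14\right) 18 + p{\left(-78 \right)}} = \frac{1}{\left(-18\right) \left(-14\right) 18 + \left(12 - 78\right)} = \frac{1}{252 \cdot 18 - 66} = \frac{1}{4536 - 66} = \frac{1}{4470}$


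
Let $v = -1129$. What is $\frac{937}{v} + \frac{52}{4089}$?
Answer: $- \frac{3772685}{4616481} \approx -0.81722$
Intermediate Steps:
$\frac{937}{v} + \frac{52}{4089} = \frac{937}{-1129} + \frac{52}{4089} = 937 \left(- \frac{1}{1129}\right) + 52 \cdot \frac{1}{4089} = - \frac{937}{1129} + \frac{52}{4089} = - \frac{3772685}{4616481}$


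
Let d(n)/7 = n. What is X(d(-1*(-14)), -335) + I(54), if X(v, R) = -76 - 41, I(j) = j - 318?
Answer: -381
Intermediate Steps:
d(n) = 7*n
I(j) = -318 + j
X(v, R) = -117
X(d(-1*(-14)), -335) + I(54) = -117 + (-318 + 54) = -117 - 264 = -381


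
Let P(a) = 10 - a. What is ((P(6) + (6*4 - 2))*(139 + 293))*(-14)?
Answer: -157248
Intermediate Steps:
((P(6) + (6*4 - 2))*(139 + 293))*(-14) = (((10 - 1*6) + (6*4 - 2))*(139 + 293))*(-14) = (((10 - 6) + (24 - 2))*432)*(-14) = ((4 + 22)*432)*(-14) = (26*432)*(-14) = 11232*(-14) = -157248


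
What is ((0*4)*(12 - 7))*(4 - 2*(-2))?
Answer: 0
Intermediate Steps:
((0*4)*(12 - 7))*(4 - 2*(-2)) = (0*5)*(4 + 4) = 0*8 = 0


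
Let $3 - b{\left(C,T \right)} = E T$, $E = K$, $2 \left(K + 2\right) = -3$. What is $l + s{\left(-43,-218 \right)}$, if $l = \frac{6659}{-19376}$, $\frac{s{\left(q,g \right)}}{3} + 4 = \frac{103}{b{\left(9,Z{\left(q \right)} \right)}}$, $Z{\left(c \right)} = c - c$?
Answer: $\frac{1756557}{19376} \approx 90.656$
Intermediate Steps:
$K = - \frac{7}{2}$ ($K = -2 + \frac{1}{2} \left(-3\right) = -2 - \frac{3}{2} = - \frac{7}{2} \approx -3.5$)
$E = - \frac{7}{2} \approx -3.5$
$Z{\left(c \right)} = 0$
$b{\left(C,T \right)} = 3 + \frac{7 T}{2}$ ($b{\left(C,T \right)} = 3 - - \frac{7 T}{2} = 3 + \frac{7 T}{2}$)
$s{\left(q,g \right)} = 91$ ($s{\left(q,g \right)} = -12 + 3 \frac{103}{3 + \frac{7}{2} \cdot 0} = -12 + 3 \frac{103}{3 + 0} = -12 + 3 \cdot \frac{103}{3} = -12 + 103 = 91$)
$l = - \frac{6659}{19376}$ ($l = 6659 \left(- \frac{1}{19376}\right) = - \frac{6659}{19376} \approx -0.34367$)
$l + s{\left(-43,-218 \right)} = - \frac{6659}{19376} + 91 = \frac{1756557}{19376}$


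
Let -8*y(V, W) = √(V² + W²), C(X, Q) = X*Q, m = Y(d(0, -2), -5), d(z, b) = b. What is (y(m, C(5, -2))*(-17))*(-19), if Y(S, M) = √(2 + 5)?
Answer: -323*√107/8 ≈ -417.64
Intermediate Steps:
Y(S, M) = √7
m = √7 ≈ 2.6458
C(X, Q) = Q*X
y(V, W) = -√(V² + W²)/8
(y(m, C(5, -2))*(-17))*(-19) = (-√((√7)² + (-2*5)²)/8*(-17))*(-19) = (-√(7 + (-10)²)/8*(-17))*(-19) = (-√(7 + 100)/8*(-17))*(-19) = (-√107/8*(-17))*(-19) = (17*√107/8)*(-19) = -323*√107/8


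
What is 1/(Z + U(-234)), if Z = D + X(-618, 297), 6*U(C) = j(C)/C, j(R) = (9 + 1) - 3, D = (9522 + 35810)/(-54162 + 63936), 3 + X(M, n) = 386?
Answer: 84708/32835619 ≈ 0.0025798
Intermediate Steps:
X(M, n) = 383 (X(M, n) = -3 + 386 = 383)
D = 22666/4887 (D = 45332/9774 = 45332*(1/9774) = 22666/4887 ≈ 4.6380)
j(R) = 7 (j(R) = 10 - 3 = 7)
U(C) = 7/(6*C) (U(C) = (7/C)/6 = 7/(6*C))
Z = 1894387/4887 (Z = 22666/4887 + 383 = 1894387/4887 ≈ 387.64)
1/(Z + U(-234)) = 1/(1894387/4887 + (7/6)/(-234)) = 1/(1894387/4887 + (7/6)*(-1/234)) = 1/(1894387/4887 - 7/1404) = 1/(32835619/84708) = 84708/32835619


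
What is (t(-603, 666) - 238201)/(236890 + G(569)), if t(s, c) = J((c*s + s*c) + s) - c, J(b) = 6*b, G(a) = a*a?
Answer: -5061661/560651 ≈ -9.0282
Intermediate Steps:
G(a) = a²
t(s, c) = -c + 6*s + 12*c*s (t(s, c) = 6*((c*s + s*c) + s) - c = 6*((c*s + c*s) + s) - c = 6*(2*c*s + s) - c = 6*(s + 2*c*s) - c = (6*s + 12*c*s) - c = -c + 6*s + 12*c*s)
(t(-603, 666) - 238201)/(236890 + G(569)) = ((-1*666 + 6*(-603)*(1 + 2*666)) - 238201)/(236890 + 569²) = ((-666 + 6*(-603)*(1 + 1332)) - 238201)/(236890 + 323761) = ((-666 + 6*(-603)*1333) - 238201)/560651 = ((-666 - 4822794) - 238201)*(1/560651) = (-4823460 - 238201)*(1/560651) = -5061661*1/560651 = -5061661/560651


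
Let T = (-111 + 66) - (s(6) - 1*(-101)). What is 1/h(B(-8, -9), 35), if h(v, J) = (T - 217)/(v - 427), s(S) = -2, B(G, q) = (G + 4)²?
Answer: 411/361 ≈ 1.1385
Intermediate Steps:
B(G, q) = (4 + G)²
T = -144 (T = (-111 + 66) - (-2 - 1*(-101)) = -45 - (-2 + 101) = -45 - 1*99 = -45 - 99 = -144)
h(v, J) = -361/(-427 + v) (h(v, J) = (-144 - 217)/(v - 427) = -361/(-427 + v))
1/h(B(-8, -9), 35) = 1/(-361/(-427 + (4 - 8)²)) = 1/(-361/(-427 + (-4)²)) = 1/(-361/(-427 + 16)) = 1/(-361/(-411)) = 1/(-361*(-1/411)) = 1/(361/411) = 411/361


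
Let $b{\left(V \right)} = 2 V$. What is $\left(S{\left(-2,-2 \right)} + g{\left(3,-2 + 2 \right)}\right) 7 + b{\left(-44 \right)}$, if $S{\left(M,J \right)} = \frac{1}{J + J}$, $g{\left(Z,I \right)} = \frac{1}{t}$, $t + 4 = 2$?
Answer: $- \frac{373}{4} \approx -93.25$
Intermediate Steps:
$t = -2$ ($t = -4 + 2 = -2$)
$g{\left(Z,I \right)} = - \frac{1}{2}$ ($g{\left(Z,I \right)} = \frac{1}{-2} = - \frac{1}{2}$)
$S{\left(M,J \right)} = \frac{1}{2 J}$
$\left(S{\left(-2,-2 \right)} + g{\left(3,-2 + 2 \right)}\right) 7 + b{\left(-44 \right)} = \left(\frac{1}{2 \left(-2\right)} - \frac{1}{2}\right) 7 + 2 \left(-44\right) = \left(\frac{1}{2} \left(- \frac{1}{2}\right) - \frac{1}{2}\right) 7 - 88 = \left(- \frac{1}{4} - \frac{1}{2}\right) 7 - 88 = \left(- \frac{3}{4}\right) 7 - 88 = - \frac{21}{4} - 88 = - \frac{373}{4}$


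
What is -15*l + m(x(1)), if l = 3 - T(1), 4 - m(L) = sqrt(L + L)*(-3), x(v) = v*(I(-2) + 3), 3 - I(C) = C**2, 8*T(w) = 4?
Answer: -55/2 ≈ -27.500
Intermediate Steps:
T(w) = 1/2 (T(w) = (1/8)*4 = 1/2)
I(C) = 3 - C**2
x(v) = 2*v (x(v) = v*((3 - 1*(-2)**2) + 3) = v*((3 - 1*4) + 3) = v*((3 - 4) + 3) = v*(-1 + 3) = v*2 = 2*v)
m(L) = 4 + 3*sqrt(2)*sqrt(L) (m(L) = 4 - sqrt(L + L)*(-3) = 4 - sqrt(2*L)*(-3) = 4 - sqrt(2)*sqrt(L)*(-3) = 4 - (-3)*sqrt(2)*sqrt(L) = 4 + 3*sqrt(2)*sqrt(L))
l = 5/2 (l = 3 - 1*1/2 = 3 - 1/2 = 5/2 ≈ 2.5000)
-15*l + m(x(1)) = -15*5/2 + (4 + 3*sqrt(2)*sqrt(2*1)) = -75/2 + (4 + 3*sqrt(2)*sqrt(2)) = -75/2 + (4 + 6) = -75/2 + 10 = -55/2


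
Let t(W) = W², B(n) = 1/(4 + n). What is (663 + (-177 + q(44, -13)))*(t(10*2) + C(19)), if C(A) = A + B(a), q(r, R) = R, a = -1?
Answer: 595034/3 ≈ 1.9834e+5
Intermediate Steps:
C(A) = ⅓ + A (C(A) = A + 1/(4 - 1) = A + 1/3 = A + ⅓ = ⅓ + A)
(663 + (-177 + q(44, -13)))*(t(10*2) + C(19)) = (663 + (-177 - 13))*((10*2)² + (⅓ + 19)) = (663 - 190)*(20² + 58/3) = 473*(400 + 58/3) = 473*(1258/3) = 595034/3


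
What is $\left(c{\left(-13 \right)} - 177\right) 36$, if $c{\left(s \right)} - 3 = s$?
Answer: $-6732$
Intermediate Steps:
$c{\left(s \right)} = 3 + s$
$\left(c{\left(-13 \right)} - 177\right) 36 = \left(\left(3 - 13\right) - 177\right) 36 = \left(-10 + \left(\left(-16 + 29\right) - 190\right)\right) 36 = \left(-10 + \left(13 - 190\right)\right) 36 = \left(-10 - 177\right) 36 = \left(-187\right) 36 = -6732$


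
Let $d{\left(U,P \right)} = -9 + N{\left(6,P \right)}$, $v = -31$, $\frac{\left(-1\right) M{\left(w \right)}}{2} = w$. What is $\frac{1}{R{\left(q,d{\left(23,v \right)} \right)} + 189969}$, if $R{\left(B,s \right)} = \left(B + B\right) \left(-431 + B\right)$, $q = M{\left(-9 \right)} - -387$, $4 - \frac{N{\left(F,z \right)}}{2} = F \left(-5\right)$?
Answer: $\frac{1}{168909} \approx 5.9203 \cdot 10^{-6}$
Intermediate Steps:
$M{\left(w \right)} = - 2 w$
$N{\left(F,z \right)} = 8 + 10 F$ ($N{\left(F,z \right)} = 8 - 2 F \left(-5\right) = 8 - 2 \left(- 5 F\right) = 8 + 10 F$)
$q = 405$ ($q = \left(-2\right) \left(-9\right) - -387 = 18 + 387 = 405$)
$d{\left(U,P \right)} = 59$ ($d{\left(U,P \right)} = -9 + \left(8 + 10 \cdot 6\right) = -9 + \left(8 + 60\right) = -9 + 68 = 59$)
$R{\left(B,s \right)} = 2 B \left(-431 + B\right)$
$\frac{1}{R{\left(q,d{\left(23,v \right)} \right)} + 189969} = \frac{1}{2 \cdot 405 \left(-431 + 405\right) + 189969} = \frac{1}{2 \cdot 405 \left(-26\right) + 189969} = \frac{1}{-21060 + 189969} = \frac{1}{168909}$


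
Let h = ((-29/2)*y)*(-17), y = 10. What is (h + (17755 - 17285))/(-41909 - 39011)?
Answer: -587/16184 ≈ -0.036270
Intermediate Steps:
h = 2465 (h = (-29/2*10)*(-17) = (-29*1/2*10)*(-17) = -29/2*10*(-17) = -145*(-17) = 2465)
(h + (17755 - 17285))/(-41909 - 39011) = (2465 + (17755 - 17285))/(-41909 - 39011) = (2465 + 470)/(-80920) = 2935*(-1/80920) = -587/16184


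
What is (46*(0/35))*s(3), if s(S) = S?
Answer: 0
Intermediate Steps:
(46*(0/35))*s(3) = (46*(0/35))*3 = (46*(0*(1/35)))*3 = (46*0)*3 = 0*3 = 0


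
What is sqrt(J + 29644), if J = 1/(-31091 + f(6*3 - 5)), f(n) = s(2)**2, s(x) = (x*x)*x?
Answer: 3*sqrt(3170836626161)/31027 ≈ 172.17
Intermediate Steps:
s(x) = x**3 (s(x) = x**2*x = x**3)
f(n) = 64 (f(n) = (2**3)**2 = 8**2 = 64)
J = -1/31027 (J = 1/(-31091 + 64) = 1/(-31027) = -1/31027 ≈ -3.2230e-5)
sqrt(J + 29644) = sqrt(-1/31027 + 29644) = sqrt(919764387/31027) = 3*sqrt(3170836626161)/31027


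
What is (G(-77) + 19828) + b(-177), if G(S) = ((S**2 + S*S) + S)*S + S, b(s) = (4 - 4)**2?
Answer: -887386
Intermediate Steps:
b(s) = 0 (b(s) = 0**2 = 0)
G(S) = S + S*(S + 2*S**2) (G(S) = ((S**2 + S**2) + S)*S + S = (2*S**2 + S)*S + S = (S + 2*S**2)*S + S = S*(S + 2*S**2) + S = S + S*(S + 2*S**2))
(G(-77) + 19828) + b(-177) = (-77*(1 - 77 + 2*(-77)**2) + 19828) + 0 = (-77*(1 - 77 + 2*5929) + 19828) + 0 = (-77*(1 - 77 + 11858) + 19828) + 0 = (-77*11782 + 19828) + 0 = (-907214 + 19828) + 0 = -887386 + 0 = -887386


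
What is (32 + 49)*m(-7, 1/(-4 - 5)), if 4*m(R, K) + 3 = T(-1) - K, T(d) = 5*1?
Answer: 171/4 ≈ 42.750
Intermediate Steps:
T(d) = 5
m(R, K) = 1/2 - K/4 (m(R, K) = -3/4 + (5 - K)/4 = -3/4 + (5/4 - K/4) = 1/2 - K/4)
(32 + 49)*m(-7, 1/(-4 - 5)) = (32 + 49)*(1/2 - 1/(4*(-4 - 5))) = 81*(1/2 - 1/4/(-9)) = 81*(1/2 - 1/4*(-1/9)) = 81*(1/2 + 1/36) = 81*(19/36) = 171/4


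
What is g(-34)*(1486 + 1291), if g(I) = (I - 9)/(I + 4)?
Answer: 119411/30 ≈ 3980.4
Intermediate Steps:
g(I) = (-9 + I)/(4 + I)
g(-34)*(1486 + 1291) = ((-9 - 34)/(4 - 34))*(1486 + 1291) = (-43/(-30))*2777 = -1/30*(-43)*2777 = (43/30)*2777 = 119411/30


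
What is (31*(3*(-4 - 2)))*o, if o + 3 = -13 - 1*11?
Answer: 15066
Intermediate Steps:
o = -27 (o = -3 + (-13 - 1*11) = -3 + (-13 - 11) = -3 - 24 = -27)
(31*(3*(-4 - 2)))*o = (31*(3*(-4 - 2)))*(-27) = (31*(3*(-6)))*(-27) = (31*(-18))*(-27) = -558*(-27) = 15066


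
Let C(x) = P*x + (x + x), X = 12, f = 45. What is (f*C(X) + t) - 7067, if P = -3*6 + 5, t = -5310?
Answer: -18317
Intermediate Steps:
P = -13 (P = -18 + 5 = -13)
C(x) = -11*x (C(x) = -13*x + (x + x) = -13*x + 2*x = -11*x)
(f*C(X) + t) - 7067 = (45*(-11*12) - 5310) - 7067 = (45*(-132) - 5310) - 7067 = (-5940 - 5310) - 7067 = -11250 - 7067 = -18317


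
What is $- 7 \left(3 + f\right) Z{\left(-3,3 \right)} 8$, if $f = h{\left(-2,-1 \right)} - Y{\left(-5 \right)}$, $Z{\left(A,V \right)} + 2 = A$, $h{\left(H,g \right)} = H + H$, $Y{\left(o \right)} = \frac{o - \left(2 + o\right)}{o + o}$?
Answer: $-336$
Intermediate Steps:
$Y{\left(o \right)} = - \frac{1}{o}$ ($Y{\left(o \right)} = - \frac{2}{2 o} = - 2 \frac{1}{2 o} = - \frac{1}{o}$)
$h{\left(H,g \right)} = 2 H$
$Z{\left(A,V \right)} = -2 + A$
$f = - \frac{21}{5}$ ($f = 2 \left(-2\right) - - \frac{1}{-5} = -4 - \left(-1\right) \left(- \frac{1}{5}\right) = -4 - \frac{1}{5} = - \frac{21}{5} \approx -4.2$)
$- 7 \left(3 + f\right) Z{\left(-3,3 \right)} 8 = - 7 \left(3 - \frac{21}{5}\right) \left(-2 - 3\right) 8 = - 7 \left(\left(- \frac{6}{5}\right) \left(-5\right)\right) 8 = \left(-7\right) 6 \cdot 8 = \left(-42\right) 8 = -336$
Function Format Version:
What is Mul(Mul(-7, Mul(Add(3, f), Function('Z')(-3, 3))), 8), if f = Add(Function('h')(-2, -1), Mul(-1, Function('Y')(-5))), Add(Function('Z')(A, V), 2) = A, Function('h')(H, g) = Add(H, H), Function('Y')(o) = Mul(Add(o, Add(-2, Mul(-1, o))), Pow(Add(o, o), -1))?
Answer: -336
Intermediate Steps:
Function('Y')(o) = Mul(-1, Pow(o, -1)) (Function('Y')(o) = Mul(-2, Pow(Mul(2, o), -1)) = Mul(-2, Mul(Rational(1, 2), Pow(o, -1))) = Mul(-1, Pow(o, -1)))
Function('h')(H, g) = Mul(2, H)
Function('Z')(A, V) = Add(-2, A)
f = Rational(-21, 5) (f = Add(Mul(2, -2), Mul(-1, Mul(-1, Pow(-5, -1)))) = Add(-4, Mul(-1, Mul(-1, Rational(-1, 5)))) = Add(-4, Mul(-1, Rational(1, 5))) = Add(-4, Rational(-1, 5)) = Rational(-21, 5) ≈ -4.2000)
Mul(Mul(-7, Mul(Add(3, f), Function('Z')(-3, 3))), 8) = Mul(Mul(-7, Mul(Add(3, Rational(-21, 5)), Add(-2, -3))), 8) = Mul(Mul(-7, Mul(Rational(-6, 5), -5)), 8) = Mul(Mul(-7, 6), 8) = Mul(-42, 8) = -336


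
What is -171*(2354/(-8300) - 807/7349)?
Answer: 2051798733/30498350 ≈ 67.276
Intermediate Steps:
-171*(2354/(-8300) - 807/7349) = -171*(2354*(-1/8300) - 807*1/7349) = -171*(-1177/4150 - 807/7349) = -171*(-11998823/30498350) = 2051798733/30498350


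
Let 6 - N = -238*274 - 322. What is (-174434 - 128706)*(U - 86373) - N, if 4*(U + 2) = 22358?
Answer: 24489250930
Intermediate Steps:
N = 65540 (N = 6 - (-238*274 - 322) = 6 - (-65212 - 322) = 6 - 1*(-65534) = 6 + 65534 = 65540)
U = 11175/2 (U = -2 + (1/4)*22358 = -2 + 11179/2 = 11175/2 ≈ 5587.5)
(-174434 - 128706)*(U - 86373) - N = (-174434 - 128706)*(11175/2 - 86373) - 1*65540 = -303140*(-161571/2) - 65540 = 24489316470 - 65540 = 24489250930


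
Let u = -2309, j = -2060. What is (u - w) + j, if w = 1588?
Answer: -5957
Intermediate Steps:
(u - w) + j = (-2309 - 1*1588) - 2060 = (-2309 - 1588) - 2060 = -3897 - 2060 = -5957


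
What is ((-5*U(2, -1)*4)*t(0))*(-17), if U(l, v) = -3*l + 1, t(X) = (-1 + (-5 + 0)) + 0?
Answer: 10200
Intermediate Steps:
t(X) = -6 (t(X) = (-1 - 5) + 0 = -6 + 0 = -6)
U(l, v) = 1 - 3*l
((-5*U(2, -1)*4)*t(0))*(-17) = ((-5*(1 - 3*2)*4)*(-6))*(-17) = ((-5*(1 - 6)*4)*(-6))*(-17) = ((-5*(-5)*4)*(-6))*(-17) = ((25*4)*(-6))*(-17) = (100*(-6))*(-17) = -600*(-17) = 10200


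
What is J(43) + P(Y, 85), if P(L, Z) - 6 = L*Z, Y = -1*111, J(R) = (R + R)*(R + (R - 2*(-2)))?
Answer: -1689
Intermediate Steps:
J(R) = 2*R*(4 + 2*R) (J(R) = (2*R)*(R + (R + 4)) = (2*R)*(R + (4 + R)) = (2*R)*(4 + 2*R) = 2*R*(4 + 2*R))
Y = -111
P(L, Z) = 6 + L*Z
J(43) + P(Y, 85) = 4*43*(2 + 43) + (6 - 111*85) = 4*43*45 + (6 - 9435) = 7740 - 9429 = -1689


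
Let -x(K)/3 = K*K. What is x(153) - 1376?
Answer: -71603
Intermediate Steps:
x(K) = -3*K² (x(K) = -3*K*K = -3*K²)
x(153) - 1376 = -3*153² - 1376 = -3*23409 - 1376 = -70227 - 1376 = -71603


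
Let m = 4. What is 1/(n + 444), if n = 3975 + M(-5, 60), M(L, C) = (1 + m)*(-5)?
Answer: 1/4394 ≈ 0.00022758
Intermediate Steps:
M(L, C) = -25 (M(L, C) = (1 + 4)*(-5) = 5*(-5) = -25)
n = 3950 (n = 3975 - 25 = 3950)
1/(n + 444) = 1/(3950 + 444) = 1/4394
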